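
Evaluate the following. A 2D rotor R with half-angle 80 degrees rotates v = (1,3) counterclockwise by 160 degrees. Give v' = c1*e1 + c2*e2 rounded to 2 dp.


Rotor R = cos(80deg) - sin(80deg)*e12
Rotation angle theta = 2 * 80 = 160 degrees
v' = R*v*~R rotates v by theta.
cos(160deg) = -0.9397, sin(160deg) = 0.3420
v'_1 = 1*cos(160deg) - 3*sin(160deg)
= 1*(-0.9397) - 3*0.3420
= -1.97
v'_2 = 1*sin(160deg) + 3*cos(160deg)
= 1*0.3420 + 3*(-0.9397)
= -2.48
v' = -1.97*e1 - 2.48*e2


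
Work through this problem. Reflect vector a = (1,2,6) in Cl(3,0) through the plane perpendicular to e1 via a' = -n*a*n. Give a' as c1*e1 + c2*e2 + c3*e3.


Reflection formula: a' = -n*a*n, with n = e1 (unit vector, n^2 = 1).
For reflection through hyperplane perp to e1:
The component along e1 flips sign, others stay.
a = (1, 2, 6)
a' = (-1, 2, 6)
a' = -1*e1 + 2*e2 + 6*e3


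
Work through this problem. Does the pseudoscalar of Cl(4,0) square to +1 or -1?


The pseudoscalar I = e1...e_n (product of all n generators) of Cl(p,q) satisfies I^2 = (-1)^(q + n(n-1)/2).
p = 4, q = 0, n = p + q = 4
n(n-1)/2 = 4 * 3 / 2 = 6
Exponent = q + n(n-1)/2 = 0 + 6 = 6
I^2 = (-1)^6 = +1


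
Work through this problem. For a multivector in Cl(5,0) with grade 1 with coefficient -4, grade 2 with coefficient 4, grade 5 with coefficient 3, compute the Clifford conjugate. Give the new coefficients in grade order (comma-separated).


Clifford conjugate sign for grade k: (-1)^(k(k+1)/2)
Grade 1: (-1)^(1*2/2) = (-1)^1 = -1, coeff -4 -> 4
Grade 2: (-1)^(2*3/2) = (-1)^3 = -1, coeff 4 -> -4
Grade 5: (-1)^(5*6/2) = (-1)^15 = -1, coeff 3 -> -3
Conjugated coefficients: 4, -4, -3


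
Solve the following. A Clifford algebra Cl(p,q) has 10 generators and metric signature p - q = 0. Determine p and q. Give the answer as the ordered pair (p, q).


We need p + q = 10 and p - q = 0.
Adding: 2p = 10 + 0 = 10, so p = 5.
Then q = 10 - 5 = 5.
(p, q) = (5, 5)


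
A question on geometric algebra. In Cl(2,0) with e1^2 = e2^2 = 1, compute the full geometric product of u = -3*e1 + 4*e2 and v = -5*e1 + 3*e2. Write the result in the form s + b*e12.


Expand: (-3*e1 + 4*e2)(-5*e1 + 3*e2)
= (-3)*(-5)*e1e1 + (-3)*3*e1e2 + 4*(-5)*e2e1 + 4*3*e2e2
Using e1^2 = e2^2 = 1, e2e1 = -e1e2:
Scalar part s = (-3)*(-5) + 4*3 = 15 + 12 = 27
Bivector part b = (-3)*3 - 4*(-5) = -9 - (-20) = 11
uv = 27 + 11*e12


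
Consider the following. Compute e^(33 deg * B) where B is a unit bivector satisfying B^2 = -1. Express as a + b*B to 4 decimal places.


For a unit bivector B with B^2 = -1, the exponential series gives
e^(theta*B) = cos(theta) + sin(theta)*B (the GA analogue of Euler's formula).
theta = 33 degrees = 0.575959 rad
cos(33 deg) = 0.8387
sin(33 deg) = 0.5446
exp(theta*B) = 0.8387 + 0.5446*B


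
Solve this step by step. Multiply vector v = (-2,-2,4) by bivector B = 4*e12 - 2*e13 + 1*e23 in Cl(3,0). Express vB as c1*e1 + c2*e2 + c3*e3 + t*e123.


vB has grade-1 (vector) and grade-3 (trivector) parts: vB = (v _| B) + (v ^ B).
Vector part <vB>_1:
  e1: -v2*b12 - v3*b13 = -(-2)*(4) - (4)*(-2) = 16
  e2: v1*b12 - v3*b23 = (-2)*(4) - (4)*(1) = -12
  e3: v1*b13 + v2*b23 = (-2)*(-2) + (-2)*(1) = 2
Trivector part <vB>_3:
  e123: v1*b23 - v2*b13 + v3*b12 = (-2)*(1) - (-2)*(-2) + (4)*(4) = 10
vB = 16*e1 - 12*e2 + 2*e3 + 10*e123


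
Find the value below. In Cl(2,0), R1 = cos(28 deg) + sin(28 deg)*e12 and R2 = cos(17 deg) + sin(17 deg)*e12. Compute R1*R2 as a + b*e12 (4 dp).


Same-plane rotors commute and their half-angles add:
R1*R2 = cos(a1 + a2) + sin(a1 + a2)*e12.
a1 + a2 = 28 + 17 = 45 deg
cos(45 deg) = 0.7071
sin(45 deg) = 0.7071
R1*R2 = 0.7071 + 0.7071*e12


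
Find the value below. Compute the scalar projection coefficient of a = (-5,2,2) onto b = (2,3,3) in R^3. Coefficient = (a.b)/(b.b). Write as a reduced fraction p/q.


Projection coefficient = (a . b) / (b . b)
a . b = (-5)*2 + 2*3 + 2*3
= -10 + 6 + 6 = 2
b . b = 2^2 + 3^2 + 3^2
= 4 + 9 + 9 = 22
Coefficient = 2/22
In lowest terms: 1/11


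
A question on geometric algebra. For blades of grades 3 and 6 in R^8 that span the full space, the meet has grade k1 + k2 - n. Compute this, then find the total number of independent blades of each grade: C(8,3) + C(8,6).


Meet grade = grade(A) + grade(B) - n
= 3 + 6 - 8 = 1
C(8,3) = 56
C(8,6) = 28
dim_A + dim_B = 56 + 28 = 84


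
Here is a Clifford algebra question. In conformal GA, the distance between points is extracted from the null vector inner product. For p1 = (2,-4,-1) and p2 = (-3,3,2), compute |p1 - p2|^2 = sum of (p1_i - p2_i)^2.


p1 - p2 = (5, -7, -3)
|p1 - p2|^2 = 5^2 + (-7)^2 + (-3)^2
= 25 + 49 + 9
= 83


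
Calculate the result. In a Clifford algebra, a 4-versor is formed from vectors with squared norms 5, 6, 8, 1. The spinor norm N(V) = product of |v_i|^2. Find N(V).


Spinor norm N(V) = |v1|^2 * |v2|^2 * ... * |v4|^2
= 5 * 6 * 8 * 1
Running product: 5, 30, 240, 240
N(V) = 240


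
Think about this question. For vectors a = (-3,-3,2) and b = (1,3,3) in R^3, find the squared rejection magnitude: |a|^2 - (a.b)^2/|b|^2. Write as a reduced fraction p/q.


|a|^2 = (-3)^2 + (-3)^2 + 2^2 = 22
|b|^2 = 1^2 + 3^2 + 3^2 = 19
a . b = (-3)*1 + (-3)*3 + 2*3 = -6
(a.b)^2 = (-6)^2 = 36
|rej|^2 = 22 - 36/19
= (418 - 36)/19
= 382/19
In lowest terms: 382/19


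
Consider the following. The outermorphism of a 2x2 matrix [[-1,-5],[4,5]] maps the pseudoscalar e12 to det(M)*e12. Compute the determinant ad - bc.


The outermorphism of a linear map f sends e1^e2 to f(e1)^f(e2).
f(e1) = -1*e1 + 4*e2
f(e2) = -5*e1 + 5*e2
f(e1) ^ f(e2) = (-1*e1 + 4*e2) ^ (-5*e1 + 5*e2)
= (-1)*5*e12 + 4*(-5)*e21
= (-5 - (-20))*e12
= 15*e12
Coefficient = 15


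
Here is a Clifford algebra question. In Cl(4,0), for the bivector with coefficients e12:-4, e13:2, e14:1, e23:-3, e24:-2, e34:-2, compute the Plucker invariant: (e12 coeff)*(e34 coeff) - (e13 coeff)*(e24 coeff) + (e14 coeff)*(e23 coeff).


Plucker relation: af - be + cd
a*f = (-4)*(-2) = 8
b*e = 2*(-2) = -4
c*d = 1*(-3) = -3
af - be + cd = 8 - (-4) + (-3)
= 9


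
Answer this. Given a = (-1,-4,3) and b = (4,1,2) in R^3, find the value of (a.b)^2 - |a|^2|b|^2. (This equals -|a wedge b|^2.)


a . b = (-1)*4 + (-4)*1 + 3*2
= -4 + (-4) + 6 = -2
|a|^2 = (-1)^2 + (-4)^2 + 3^2 = 26
|b|^2 = 4^2 + 1^2 + 2^2 = 21
(a.b)^2 = (-2)^2 = 4
|a|^2 * |b|^2 = 26 * 21 = 546
Result = 4 - 546 = -542


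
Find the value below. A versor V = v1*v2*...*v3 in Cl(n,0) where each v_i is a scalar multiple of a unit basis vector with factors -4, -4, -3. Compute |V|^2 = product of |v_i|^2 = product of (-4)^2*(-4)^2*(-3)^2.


Each vector v_i has |v_i|^2 = s_i^2
Squared scales: (-4)^2 = 16, (-4)^2 = 16, (-3)^2 = 9
|V|^2 = 16 * 16 * 9
= 2304


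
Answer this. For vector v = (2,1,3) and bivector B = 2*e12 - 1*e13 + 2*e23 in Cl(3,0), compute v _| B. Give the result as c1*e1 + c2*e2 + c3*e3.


Left contraction v _| B = <vB>_1 (grade-1 part of the geometric product vB).
Using e1_|e12 = e2, e2_|e12 = -e1, e1_|e13 = e3, e3_|e13 = -e1, e2_|e23 = e3, e3_|e23 = -e2:
e1 coeff: -v2*b12 - v3*b13 = -(1)*(2) - (3)*(-1) = 1
e2 coeff: v1*b12 - v3*b23 = (2)*(2) - (3)*(2) = -2
e3 coeff: v1*b13 + v2*b23 = (2)*(-1) + (1)*(2) = 0
v _| B = 1*e1 - 2*e2 + 0*e3


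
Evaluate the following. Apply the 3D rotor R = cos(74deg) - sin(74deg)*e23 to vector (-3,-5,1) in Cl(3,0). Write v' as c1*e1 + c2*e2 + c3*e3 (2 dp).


Rotor R = cos(74deg) - sin(74deg)*e23
Rotation angle theta = 2 * 74 = 148 degrees in the e23 plane (e2 -> e3).
The component perpendicular to the plane (e1) is invariant: v'_1 = v1 = -3.00
cos(148deg) = -0.8480, sin(148deg) = 0.5299
v'_2 = v2*cos(theta) - v3*sin(theta) = -5*(-0.8480) - 1*0.5299 = 3.71
v'_3 = v2*sin(theta) + v3*cos(theta) = -5*0.5299 + 1*(-0.8480) = -3.50
v' = -3.00*e1 + 3.71*e2 - 3.50*e3


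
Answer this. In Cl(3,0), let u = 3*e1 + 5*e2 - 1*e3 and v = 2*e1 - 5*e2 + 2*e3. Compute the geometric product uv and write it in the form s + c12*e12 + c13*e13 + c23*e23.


In Cl(3,0): e_i^2 = 1, e_ie_j = -e_je_i for i != j.
Scalar part = u . v = 3*2 + 5*(-5) + (-1)*2
= 6 + (-25) + (-2) = -21
e12 coeff = 3*(-5) - 5*2 = -15 - 10 = -25
e13 coeff = 3*2 - (-1)*2 = 6 - (-2) = 8
e23 coeff = 5*2 - (-1)*(-5) = 10 - 5 = 5
uv = -21 - 25*e12 + 8*e13 + 5*e23


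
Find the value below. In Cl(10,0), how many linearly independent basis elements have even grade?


Even subalgebra dimension = 2^(n-1)
n = 10 + 0 = 10
2^(10 - 1) = 2^9 = 512
Verification: sum of C(10,k) for even k = 1 + 45 + 210 + 210 + 45 + 1 = 512
Result = 512


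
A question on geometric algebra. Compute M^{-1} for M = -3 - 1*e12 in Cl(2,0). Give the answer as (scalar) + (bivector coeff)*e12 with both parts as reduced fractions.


M = -3 - 1*e12, where e12^2 = -1.
Since M commutes with its reverse ~M = a - b*e12, M * ~M = a^2 - b^2*e12^2 = a^2 + b^2.
So M^{-1} = ~M / (a^2 + b^2) = (a - b*e12)/(a^2 + b^2).
a^2 + b^2 = 9 + 1 = 10
Scalar part = -3/10 = -3/10
Bivector coeff = 1/10 = 1/10
M^{-1} = -3/10 + 1/10*e12


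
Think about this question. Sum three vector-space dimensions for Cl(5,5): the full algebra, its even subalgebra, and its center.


n = 5 + 5 = 10
Total dim = 2^10 = 1024
Even subalgebra dim = 2^9 = 512
n is even, so center dim = 1
Sum = 1024 + 512 + 1 = 1537


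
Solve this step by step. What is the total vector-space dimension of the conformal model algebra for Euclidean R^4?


The conformal model of R^4 uses Cl(5,1): the 4 Euclidean generators plus two extra orthogonal generators e+ (e+^2 = +1) and e- (e-^2 = -1), from which the null vectors e0, einf are built.
Number of generators m = 4 + 2 = 6.
dim Cl(p,q) = 2^m = 2^6 = 64


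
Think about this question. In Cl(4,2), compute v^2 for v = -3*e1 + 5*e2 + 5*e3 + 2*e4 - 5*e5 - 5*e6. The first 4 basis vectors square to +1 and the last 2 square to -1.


v^2 = sum of c_i^2 * e_i^2
Positive signature terms (e_i^2 = +1): (-3)^2 + 5^2 + 5^2 + 2^2 = 63
Negative signature terms (e_j^2 = -1): (-5)^2 + (-5)^2 = 50
v^2 = 63 - 50 = 13


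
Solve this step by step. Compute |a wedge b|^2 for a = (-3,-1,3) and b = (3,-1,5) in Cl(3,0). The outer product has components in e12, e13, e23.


a wedge b = (a1*b2 - a2*b1)*e12 + (a1*b3 - a3*b1)*e13 + (a2*b3 - a3*b2)*e23
e12 coeff: (-3)*(-1) - (-1)*3 = 3 - (-3) = 6
e13 coeff: (-3)*5 - 3*3 = -15 - 9 = -24
e23 coeff: (-1)*5 - 3*(-1) = -5 - (-3) = -2
|a wedge b|^2 = 6^2 + (-24)^2 + (-2)^2
= 36 + 576 + 4
= 616


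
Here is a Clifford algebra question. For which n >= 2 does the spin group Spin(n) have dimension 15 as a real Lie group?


dim Spin(n) = dim so(n) = n(n-1)/2.
Solve n(n-1)/2 = 15, i.e. n^2 - n - 30 = 0.
Discriminant = 1 + 8*15 = 121
n = (1 + sqrt(121))/2 = (1 + 11)/2 = 6


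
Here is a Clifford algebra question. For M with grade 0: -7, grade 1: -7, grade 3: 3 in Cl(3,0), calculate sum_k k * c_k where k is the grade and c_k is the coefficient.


Grade-weighted sum = sum of grade_k * coefficient_k
0*(-7) = 0
1*(-7) = -7
3*3 = 9
Total = 0 + (-7) + 9 = 2


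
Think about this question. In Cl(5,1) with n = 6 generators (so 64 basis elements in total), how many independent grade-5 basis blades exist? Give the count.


Number of grade-k basis blades in Cl(p,q) with n = p + q is C(n, k).
n = 5 + 1 = 6
C(6, 5) = 6! / (5! * 1!)
= 720 / (120 * 1)
= 6


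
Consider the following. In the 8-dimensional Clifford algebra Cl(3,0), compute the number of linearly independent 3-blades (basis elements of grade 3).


Number of grade-k basis blades in Cl(p,q) with n = p + q is C(n, k).
n = 3 + 0 = 3
C(3, 3) = 3! / (3! * 0!)
= 6 / (6 * 1)
= 1


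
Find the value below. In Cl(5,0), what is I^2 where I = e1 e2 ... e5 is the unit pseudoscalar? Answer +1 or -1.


The pseudoscalar I = e1...e_n (product of all n generators) of Cl(p,q) satisfies I^2 = (-1)^(q + n(n-1)/2).
p = 5, q = 0, n = p + q = 5
n(n-1)/2 = 5 * 4 / 2 = 10
Exponent = q + n(n-1)/2 = 0 + 10 = 10
I^2 = (-1)^10 = +1


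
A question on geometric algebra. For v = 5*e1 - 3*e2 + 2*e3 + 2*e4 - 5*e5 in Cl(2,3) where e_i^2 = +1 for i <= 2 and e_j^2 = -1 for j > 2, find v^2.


v^2 = sum of c_i^2 * e_i^2
Positive signature terms (e_i^2 = +1): 5^2 + (-3)^2 = 34
Negative signature terms (e_j^2 = -1): 2^2 + 2^2 + (-5)^2 = 33
v^2 = 34 - 33 = 1


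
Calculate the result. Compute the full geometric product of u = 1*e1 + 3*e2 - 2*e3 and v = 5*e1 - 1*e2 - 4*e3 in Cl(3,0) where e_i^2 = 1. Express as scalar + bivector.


In Cl(3,0): e_i^2 = 1, e_ie_j = -e_je_i for i != j.
Scalar part = u . v = 1*5 + 3*(-1) + (-2)*(-4)
= 5 + (-3) + 8 = 10
e12 coeff = 1*(-1) - 3*5 = -1 - 15 = -16
e13 coeff = 1*(-4) - (-2)*5 = -4 - (-10) = 6
e23 coeff = 3*(-4) - (-2)*(-1) = -12 - 2 = -14
uv = 10 - 16*e12 + 6*e13 - 14*e23


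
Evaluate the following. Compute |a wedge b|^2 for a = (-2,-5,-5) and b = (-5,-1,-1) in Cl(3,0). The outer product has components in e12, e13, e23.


a wedge b = (a1*b2 - a2*b1)*e12 + (a1*b3 - a3*b1)*e13 + (a2*b3 - a3*b2)*e23
e12 coeff: (-2)*(-1) - (-5)*(-5) = 2 - 25 = -23
e13 coeff: (-2)*(-1) - (-5)*(-5) = 2 - 25 = -23
e23 coeff: (-5)*(-1) - (-5)*(-1) = 5 - 5 = 0
|a wedge b|^2 = (-23)^2 + (-23)^2 + 0^2
= 529 + 529 + 0
= 1058


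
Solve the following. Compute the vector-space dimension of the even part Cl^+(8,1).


Even subalgebra dimension = 2^(n-1)
n = 8 + 1 = 9
2^(9 - 1) = 2^8 = 256
Verification: sum of C(9,k) for even k = 1 + 36 + 126 + 84 + 9 = 256
Result = 256


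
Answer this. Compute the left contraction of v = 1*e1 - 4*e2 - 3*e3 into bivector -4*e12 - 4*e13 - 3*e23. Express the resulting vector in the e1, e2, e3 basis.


Left contraction v _| B = <vB>_1 (grade-1 part of the geometric product vB).
Using e1_|e12 = e2, e2_|e12 = -e1, e1_|e13 = e3, e3_|e13 = -e1, e2_|e23 = e3, e3_|e23 = -e2:
e1 coeff: -v2*b12 - v3*b13 = -(-4)*(-4) - (-3)*(-4) = -28
e2 coeff: v1*b12 - v3*b23 = (1)*(-4) - (-3)*(-3) = -13
e3 coeff: v1*b13 + v2*b23 = (1)*(-4) + (-4)*(-3) = 8
v _| B = -28*e1 - 13*e2 + 8*e3


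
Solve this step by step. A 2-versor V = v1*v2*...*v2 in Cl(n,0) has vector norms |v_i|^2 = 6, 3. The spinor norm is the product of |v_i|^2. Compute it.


Spinor norm N(V) = |v1|^2 * |v2|^2 * ... * |v2|^2
= 6 * 3
Running product: 6, 18
N(V) = 18


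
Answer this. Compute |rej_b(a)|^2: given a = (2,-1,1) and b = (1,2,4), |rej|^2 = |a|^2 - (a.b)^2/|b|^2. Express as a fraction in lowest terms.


|a|^2 = 2^2 + (-1)^2 + 1^2 = 6
|b|^2 = 1^2 + 2^2 + 4^2 = 21
a . b = 2*1 + (-1)*2 + 1*4 = 4
(a.b)^2 = 4^2 = 16
|rej|^2 = 6 - 16/21
= (126 - 16)/21
= 110/21
In lowest terms: 110/21


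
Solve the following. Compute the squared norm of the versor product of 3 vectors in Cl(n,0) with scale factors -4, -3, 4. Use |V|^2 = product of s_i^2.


Each vector v_i has |v_i|^2 = s_i^2
Squared scales: (-4)^2 = 16, (-3)^2 = 9, 4^2 = 16
|V|^2 = 16 * 9 * 16
= 2304


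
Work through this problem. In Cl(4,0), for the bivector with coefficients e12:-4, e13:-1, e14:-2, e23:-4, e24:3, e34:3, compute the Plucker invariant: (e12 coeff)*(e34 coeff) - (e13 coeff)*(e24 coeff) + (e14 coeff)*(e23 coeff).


Plucker relation: af - be + cd
a*f = (-4)*3 = -12
b*e = (-1)*3 = -3
c*d = (-2)*(-4) = 8
af - be + cd = -12 - (-3) + 8
= -1


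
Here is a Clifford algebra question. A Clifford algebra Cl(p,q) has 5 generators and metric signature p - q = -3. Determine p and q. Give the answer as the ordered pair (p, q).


We need p + q = 5 and p - q = -3.
Adding: 2p = 5 + (-3) = 2, so p = 1.
Then q = 5 - 1 = 4.
(p, q) = (1, 4)


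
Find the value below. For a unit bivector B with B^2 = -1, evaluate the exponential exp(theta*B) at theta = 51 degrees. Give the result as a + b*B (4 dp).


For a unit bivector B with B^2 = -1, the exponential series gives
e^(theta*B) = cos(theta) + sin(theta)*B (the GA analogue of Euler's formula).
theta = 51 degrees = 0.890118 rad
cos(51 deg) = 0.6293
sin(51 deg) = 0.7771
exp(theta*B) = 0.6293 + 0.7771*B


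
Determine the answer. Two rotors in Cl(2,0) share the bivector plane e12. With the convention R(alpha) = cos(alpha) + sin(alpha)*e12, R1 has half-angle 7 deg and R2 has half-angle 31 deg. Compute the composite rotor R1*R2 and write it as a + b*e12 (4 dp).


Same-plane rotors commute and their half-angles add:
R1*R2 = cos(a1 + a2) + sin(a1 + a2)*e12.
a1 + a2 = 7 + 31 = 38 deg
cos(38 deg) = 0.7880
sin(38 deg) = 0.6157
R1*R2 = 0.7880 + 0.6157*e12


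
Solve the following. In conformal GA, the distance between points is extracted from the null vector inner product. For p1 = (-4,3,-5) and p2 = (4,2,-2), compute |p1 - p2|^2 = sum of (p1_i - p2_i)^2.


p1 - p2 = (-8, 1, -3)
|p1 - p2|^2 = (-8)^2 + 1^2 + (-3)^2
= 64 + 1 + 9
= 74


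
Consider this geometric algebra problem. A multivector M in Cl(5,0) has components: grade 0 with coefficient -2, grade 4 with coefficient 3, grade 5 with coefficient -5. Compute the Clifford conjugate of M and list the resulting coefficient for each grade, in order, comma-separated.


Clifford conjugate sign for grade k: (-1)^(k(k+1)/2)
Grade 0: (-1)^(0*1/2) = (-1)^0 = 1, coeff -2 -> -2
Grade 4: (-1)^(4*5/2) = (-1)^10 = 1, coeff 3 -> 3
Grade 5: (-1)^(5*6/2) = (-1)^15 = -1, coeff -5 -> 5
Conjugated coefficients: -2, 3, 5


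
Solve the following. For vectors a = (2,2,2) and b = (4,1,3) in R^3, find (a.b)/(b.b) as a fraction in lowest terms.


Projection coefficient = (a . b) / (b . b)
a . b = 2*4 + 2*1 + 2*3
= 8 + 2 + 6 = 16
b . b = 4^2 + 1^2 + 3^2
= 16 + 1 + 9 = 26
Coefficient = 16/26
In lowest terms: 8/13


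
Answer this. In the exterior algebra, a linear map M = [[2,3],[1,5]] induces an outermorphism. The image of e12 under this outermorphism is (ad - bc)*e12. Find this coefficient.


The outermorphism of a linear map f sends e1^e2 to f(e1)^f(e2).
f(e1) = 2*e1 + 1*e2
f(e2) = 3*e1 + 5*e2
f(e1) ^ f(e2) = (2*e1 + 1*e2) ^ (3*e1 + 5*e2)
= 2*5*e12 + 1*3*e21
= (10 - 3)*e12
= 7*e12
Coefficient = 7


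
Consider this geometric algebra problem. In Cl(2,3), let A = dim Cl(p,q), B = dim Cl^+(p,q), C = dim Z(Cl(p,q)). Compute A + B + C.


n = 2 + 3 = 5
Total dim = 2^5 = 32
Even subalgebra dim = 2^4 = 16
n is odd, so center dim = 2
Sum = 32 + 16 + 2 = 50


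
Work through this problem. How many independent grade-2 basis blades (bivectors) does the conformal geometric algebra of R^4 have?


The conformal model of R^4 uses Cl(5,1) with m = 4 + 2 = 6 generators.
Number of grade-2 blades = C(m, 2) = C(6, 2)
= 6*5/2 = 15


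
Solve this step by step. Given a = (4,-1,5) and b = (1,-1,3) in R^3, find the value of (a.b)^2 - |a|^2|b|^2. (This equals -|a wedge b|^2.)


a . b = 4*1 + (-1)*(-1) + 5*3
= 4 + 1 + 15 = 20
|a|^2 = 4^2 + (-1)^2 + 5^2 = 42
|b|^2 = 1^2 + (-1)^2 + 3^2 = 11
(a.b)^2 = 20^2 = 400
|a|^2 * |b|^2 = 42 * 11 = 462
Result = 400 - 462 = -62


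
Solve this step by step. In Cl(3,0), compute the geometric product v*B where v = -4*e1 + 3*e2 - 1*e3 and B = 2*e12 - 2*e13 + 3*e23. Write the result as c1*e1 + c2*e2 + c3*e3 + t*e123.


vB has grade-1 (vector) and grade-3 (trivector) parts: vB = (v _| B) + (v ^ B).
Vector part <vB>_1:
  e1: -v2*b12 - v3*b13 = -(3)*(2) - (-1)*(-2) = -8
  e2: v1*b12 - v3*b23 = (-4)*(2) - (-1)*(3) = -5
  e3: v1*b13 + v2*b23 = (-4)*(-2) + (3)*(3) = 17
Trivector part <vB>_3:
  e123: v1*b23 - v2*b13 + v3*b12 = (-4)*(3) - (3)*(-2) + (-1)*(2) = -8
vB = -8*e1 - 5*e2 + 17*e3 - 8*e123


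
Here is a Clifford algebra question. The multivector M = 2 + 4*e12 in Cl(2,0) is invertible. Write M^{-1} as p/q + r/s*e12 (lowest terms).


M = 2 + 4*e12, where e12^2 = -1.
Since M commutes with its reverse ~M = a - b*e12, M * ~M = a^2 - b^2*e12^2 = a^2 + b^2.
So M^{-1} = ~M / (a^2 + b^2) = (a - b*e12)/(a^2 + b^2).
a^2 + b^2 = 4 + 16 = 20
Scalar part = 2/20 = 1/10
Bivector coeff = -4/20 = -1/5
M^{-1} = 1/10 - 1/5*e12


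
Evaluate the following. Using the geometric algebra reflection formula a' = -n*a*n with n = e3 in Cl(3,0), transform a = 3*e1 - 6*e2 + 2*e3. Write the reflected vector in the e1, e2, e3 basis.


Reflection formula: a' = -n*a*n, with n = e3 (unit vector, n^2 = 1).
For reflection through hyperplane perp to e3:
The component along e3 flips sign, others stay.
a = (3, -6, 2)
a' = (3, -6, -2)
a' = 3*e1 - 6*e2 - 2*e3


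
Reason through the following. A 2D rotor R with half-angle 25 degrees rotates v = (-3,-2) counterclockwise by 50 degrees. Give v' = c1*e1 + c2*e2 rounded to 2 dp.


Rotor R = cos(25deg) - sin(25deg)*e12
Rotation angle theta = 2 * 25 = 50 degrees
v' = R*v*~R rotates v by theta.
cos(50deg) = 0.6428, sin(50deg) = 0.7660
v'_1 = -3*cos(50deg) - (-2)*sin(50deg)
= -3*0.6428 - (-2)*0.7660
= -0.40
v'_2 = -3*sin(50deg) + (-2)*cos(50deg)
= -3*0.7660 + (-2)*0.6428
= -3.58
v' = -0.40*e1 - 3.58*e2


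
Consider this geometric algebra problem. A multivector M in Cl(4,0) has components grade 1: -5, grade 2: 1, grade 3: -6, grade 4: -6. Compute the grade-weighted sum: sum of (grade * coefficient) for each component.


Grade-weighted sum = sum of grade_k * coefficient_k
1*(-5) = -5
2*1 = 2
3*(-6) = -18
4*(-6) = -24
Total = -5 + 2 + (-18) + (-24) = -45


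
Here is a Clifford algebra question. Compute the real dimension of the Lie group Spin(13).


Spin(n) double-covers SO(n); both have Lie algebra so(n) of dimension n(n-1)/2.
n = 13
n(n-1) = 13 * 12 = 156
dim Spin(13) = 156/2 = 78


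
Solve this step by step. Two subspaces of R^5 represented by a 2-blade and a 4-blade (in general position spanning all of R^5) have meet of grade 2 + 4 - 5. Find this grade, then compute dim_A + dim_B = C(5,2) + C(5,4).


Meet grade = grade(A) + grade(B) - n
= 2 + 4 - 5 = 1
C(5,2) = 10
C(5,4) = 5
dim_A + dim_B = 10 + 5 = 15


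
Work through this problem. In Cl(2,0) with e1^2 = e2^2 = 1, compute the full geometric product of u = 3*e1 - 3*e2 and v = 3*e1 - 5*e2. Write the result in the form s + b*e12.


Expand: (3*e1 - 3*e2)(3*e1 - 5*e2)
= 3*3*e1e1 + 3*(-5)*e1e2 + (-3)*3*e2e1 + (-3)*(-5)*e2e2
Using e1^2 = e2^2 = 1, e2e1 = -e1e2:
Scalar part s = 3*3 + (-3)*(-5) = 9 + 15 = 24
Bivector part b = 3*(-5) - (-3)*3 = -15 - (-9) = -6
uv = 24 - 6*e12


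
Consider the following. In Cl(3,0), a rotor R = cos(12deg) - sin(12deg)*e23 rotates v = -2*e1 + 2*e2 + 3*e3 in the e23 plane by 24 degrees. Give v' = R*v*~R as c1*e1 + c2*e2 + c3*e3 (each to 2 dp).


Rotor R = cos(12deg) - sin(12deg)*e23
Rotation angle theta = 2 * 12 = 24 degrees in the e23 plane (e2 -> e3).
The component perpendicular to the plane (e1) is invariant: v'_1 = v1 = -2.00
cos(24deg) = 0.9135, sin(24deg) = 0.4067
v'_2 = v2*cos(theta) - v3*sin(theta) = 2*0.9135 - 3*0.4067 = 0.61
v'_3 = v2*sin(theta) + v3*cos(theta) = 2*0.4067 + 3*0.9135 = 3.55
v' = -2.00*e1 + 0.61*e2 + 3.55*e3


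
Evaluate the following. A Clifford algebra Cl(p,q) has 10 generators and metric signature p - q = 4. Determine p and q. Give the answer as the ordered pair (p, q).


We need p + q = 10 and p - q = 4.
Adding: 2p = 10 + 4 = 14, so p = 7.
Then q = 10 - 7 = 3.
(p, q) = (7, 3)


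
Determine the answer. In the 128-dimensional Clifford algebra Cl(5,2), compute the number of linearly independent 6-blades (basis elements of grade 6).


Number of grade-k basis blades in Cl(p,q) with n = p + q is C(n, k).
n = 5 + 2 = 7
C(7, 6) = 7! / (6! * 1!)
= 5040 / (720 * 1)
= 7


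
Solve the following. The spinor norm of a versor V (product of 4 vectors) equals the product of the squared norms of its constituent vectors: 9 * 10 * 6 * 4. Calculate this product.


Spinor norm N(V) = |v1|^2 * |v2|^2 * ... * |v4|^2
= 9 * 10 * 6 * 4
Running product: 9, 90, 540, 2160
N(V) = 2160


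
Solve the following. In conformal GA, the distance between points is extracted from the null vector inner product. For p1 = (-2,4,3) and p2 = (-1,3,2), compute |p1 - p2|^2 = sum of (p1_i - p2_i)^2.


p1 - p2 = (-1, 1, 1)
|p1 - p2|^2 = (-1)^2 + 1^2 + 1^2
= 1 + 1 + 1
= 3


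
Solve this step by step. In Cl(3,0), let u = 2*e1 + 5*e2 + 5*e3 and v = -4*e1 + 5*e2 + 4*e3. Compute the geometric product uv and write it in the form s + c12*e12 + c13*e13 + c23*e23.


In Cl(3,0): e_i^2 = 1, e_ie_j = -e_je_i for i != j.
Scalar part = u . v = 2*(-4) + 5*5 + 5*4
= -8 + 25 + 20 = 37
e12 coeff = 2*5 - 5*(-4) = 10 - (-20) = 30
e13 coeff = 2*4 - 5*(-4) = 8 - (-20) = 28
e23 coeff = 5*4 - 5*5 = 20 - 25 = -5
uv = 37 + 30*e12 + 28*e13 - 5*e23


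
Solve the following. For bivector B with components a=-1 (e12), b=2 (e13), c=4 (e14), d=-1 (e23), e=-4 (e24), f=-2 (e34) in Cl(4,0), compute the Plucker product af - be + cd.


Plucker relation: af - be + cd
a*f = (-1)*(-2) = 2
b*e = 2*(-4) = -8
c*d = 4*(-1) = -4
af - be + cd = 2 - (-8) + (-4)
= 6


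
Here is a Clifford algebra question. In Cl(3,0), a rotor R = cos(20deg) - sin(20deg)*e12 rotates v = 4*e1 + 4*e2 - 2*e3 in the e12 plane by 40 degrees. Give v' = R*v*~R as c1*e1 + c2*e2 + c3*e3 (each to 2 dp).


Rotor R = cos(20deg) - sin(20deg)*e12
Rotation angle theta = 2 * 20 = 40 degrees in the e12 plane (e1 -> e2).
The component perpendicular to the plane (e3) is invariant: v'_3 = v3 = -2.00
cos(40deg) = 0.7660, sin(40deg) = 0.6428
v'_1 = v1*cos(theta) - v2*sin(theta) = 4*0.7660 - 4*0.6428 = 0.49
v'_2 = v1*sin(theta) + v2*cos(theta) = 4*0.6428 + 4*0.7660 = 5.64
v' = 0.49*e1 + 5.64*e2 - 2.00*e3


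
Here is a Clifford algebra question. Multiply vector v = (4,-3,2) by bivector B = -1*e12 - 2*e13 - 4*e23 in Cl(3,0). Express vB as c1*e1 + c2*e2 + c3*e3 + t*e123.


vB has grade-1 (vector) and grade-3 (trivector) parts: vB = (v _| B) + (v ^ B).
Vector part <vB>_1:
  e1: -v2*b12 - v3*b13 = -(-3)*(-1) - (2)*(-2) = 1
  e2: v1*b12 - v3*b23 = (4)*(-1) - (2)*(-4) = 4
  e3: v1*b13 + v2*b23 = (4)*(-2) + (-3)*(-4) = 4
Trivector part <vB>_3:
  e123: v1*b23 - v2*b13 + v3*b12 = (4)*(-4) - (-3)*(-2) + (2)*(-1) = -24
vB = 1*e1 + 4*e2 + 4*e3 - 24*e123


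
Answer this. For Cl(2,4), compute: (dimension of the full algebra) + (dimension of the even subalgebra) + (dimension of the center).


n = 2 + 4 = 6
Total dim = 2^6 = 64
Even subalgebra dim = 2^5 = 32
n is even, so center dim = 1
Sum = 64 + 32 + 1 = 97


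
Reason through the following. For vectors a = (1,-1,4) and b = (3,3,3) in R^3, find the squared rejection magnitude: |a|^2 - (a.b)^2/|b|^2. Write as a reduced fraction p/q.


|a|^2 = 1^2 + (-1)^2 + 4^2 = 18
|b|^2 = 3^2 + 3^2 + 3^2 = 27
a . b = 1*3 + (-1)*3 + 4*3 = 12
(a.b)^2 = 12^2 = 144
|rej|^2 = 18 - 144/27
= (486 - 144)/27
= 342/27
In lowest terms: 38/3


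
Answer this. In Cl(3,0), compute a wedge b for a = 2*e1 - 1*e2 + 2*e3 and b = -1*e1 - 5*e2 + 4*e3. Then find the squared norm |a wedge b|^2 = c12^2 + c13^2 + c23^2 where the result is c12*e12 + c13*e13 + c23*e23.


a wedge b = (a1*b2 - a2*b1)*e12 + (a1*b3 - a3*b1)*e13 + (a2*b3 - a3*b2)*e23
e12 coeff: 2*(-5) - (-1)*(-1) = -10 - 1 = -11
e13 coeff: 2*4 - 2*(-1) = 8 - (-2) = 10
e23 coeff: (-1)*4 - 2*(-5) = -4 - (-10) = 6
|a wedge b|^2 = (-11)^2 + 10^2 + 6^2
= 121 + 100 + 36
= 257


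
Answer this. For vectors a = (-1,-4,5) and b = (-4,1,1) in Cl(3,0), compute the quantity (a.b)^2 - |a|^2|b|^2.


a . b = (-1)*(-4) + (-4)*1 + 5*1
= 4 + (-4) + 5 = 5
|a|^2 = (-1)^2 + (-4)^2 + 5^2 = 42
|b|^2 = (-4)^2 + 1^2 + 1^2 = 18
(a.b)^2 = 5^2 = 25
|a|^2 * |b|^2 = 42 * 18 = 756
Result = 25 - 756 = -731


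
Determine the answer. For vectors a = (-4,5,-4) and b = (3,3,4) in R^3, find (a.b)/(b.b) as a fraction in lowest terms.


Projection coefficient = (a . b) / (b . b)
a . b = (-4)*3 + 5*3 + (-4)*4
= -12 + 15 + (-16) = -13
b . b = 3^2 + 3^2 + 4^2
= 9 + 9 + 16 = 34
Coefficient = -13/34
In lowest terms: -13/34


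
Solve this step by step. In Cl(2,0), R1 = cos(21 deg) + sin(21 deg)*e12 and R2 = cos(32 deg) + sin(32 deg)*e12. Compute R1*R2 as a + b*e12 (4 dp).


Same-plane rotors commute and their half-angles add:
R1*R2 = cos(a1 + a2) + sin(a1 + a2)*e12.
a1 + a2 = 21 + 32 = 53 deg
cos(53 deg) = 0.6018
sin(53 deg) = 0.7986
R1*R2 = 0.6018 + 0.7986*e12


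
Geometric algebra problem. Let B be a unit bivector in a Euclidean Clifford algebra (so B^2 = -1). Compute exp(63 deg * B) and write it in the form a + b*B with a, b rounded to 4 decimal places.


For a unit bivector B with B^2 = -1, the exponential series gives
e^(theta*B) = cos(theta) + sin(theta)*B (the GA analogue of Euler's formula).
theta = 63 degrees = 1.099557 rad
cos(63 deg) = 0.4540
sin(63 deg) = 0.8910
exp(theta*B) = 0.4540 + 0.8910*B


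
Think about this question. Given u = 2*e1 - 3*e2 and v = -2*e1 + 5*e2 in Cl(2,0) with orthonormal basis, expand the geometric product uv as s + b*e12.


Expand: (2*e1 - 3*e2)(-2*e1 + 5*e2)
= 2*(-2)*e1e1 + 2*5*e1e2 + (-3)*(-2)*e2e1 + (-3)*5*e2e2
Using e1^2 = e2^2 = 1, e2e1 = -e1e2:
Scalar part s = 2*(-2) + (-3)*5 = -4 + (-15) = -19
Bivector part b = 2*5 - (-3)*(-2) = 10 - 6 = 4
uv = -19 + 4*e12


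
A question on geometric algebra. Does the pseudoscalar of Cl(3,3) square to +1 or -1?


The pseudoscalar I = e1...e_n (product of all n generators) of Cl(p,q) satisfies I^2 = (-1)^(q + n(n-1)/2).
p = 3, q = 3, n = p + q = 6
n(n-1)/2 = 6 * 5 / 2 = 15
Exponent = q + n(n-1)/2 = 3 + 15 = 18
I^2 = (-1)^18 = +1


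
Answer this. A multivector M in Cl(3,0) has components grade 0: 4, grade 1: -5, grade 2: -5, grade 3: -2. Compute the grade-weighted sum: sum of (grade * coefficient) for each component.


Grade-weighted sum = sum of grade_k * coefficient_k
0*4 = 0
1*(-5) = -5
2*(-5) = -10
3*(-2) = -6
Total = 0 + (-5) + (-10) + (-6) = -21


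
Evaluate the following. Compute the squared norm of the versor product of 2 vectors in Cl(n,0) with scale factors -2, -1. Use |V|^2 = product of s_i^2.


Each vector v_i has |v_i|^2 = s_i^2
Squared scales: (-2)^2 = 4, (-1)^2 = 1
|V|^2 = 4 * 1
= 4


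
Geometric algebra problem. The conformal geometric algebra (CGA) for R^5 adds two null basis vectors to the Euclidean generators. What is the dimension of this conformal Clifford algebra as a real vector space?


The conformal model of R^5 uses Cl(6,1): the 5 Euclidean generators plus two extra orthogonal generators e+ (e+^2 = +1) and e- (e-^2 = -1), from which the null vectors e0, einf are built.
Number of generators m = 5 + 2 = 7.
dim Cl(p,q) = 2^m = 2^7 = 128


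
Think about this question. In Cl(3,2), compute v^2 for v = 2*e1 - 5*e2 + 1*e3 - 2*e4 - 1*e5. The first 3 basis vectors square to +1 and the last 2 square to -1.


v^2 = sum of c_i^2 * e_i^2
Positive signature terms (e_i^2 = +1): 2^2 + (-5)^2 + 1^2 = 30
Negative signature terms (e_j^2 = -1): (-2)^2 + (-1)^2 = 5
v^2 = 30 - 5 = 25


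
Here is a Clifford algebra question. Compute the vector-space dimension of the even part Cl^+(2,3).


Even subalgebra dimension = 2^(n-1)
n = 2 + 3 = 5
2^(5 - 1) = 2^4 = 16
Verification: sum of C(5,k) for even k = 1 + 10 + 5 = 16
Result = 16


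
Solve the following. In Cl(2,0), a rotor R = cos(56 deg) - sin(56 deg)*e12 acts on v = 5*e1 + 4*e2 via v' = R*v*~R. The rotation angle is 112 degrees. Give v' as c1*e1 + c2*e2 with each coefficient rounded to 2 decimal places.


Rotor R = cos(56deg) - sin(56deg)*e12
Rotation angle theta = 2 * 56 = 112 degrees
v' = R*v*~R rotates v by theta.
cos(112deg) = -0.3746, sin(112deg) = 0.9272
v'_1 = 5*cos(112deg) - 4*sin(112deg)
= 5*(-0.3746) - 4*0.9272
= -5.58
v'_2 = 5*sin(112deg) + 4*cos(112deg)
= 5*0.9272 + 4*(-0.3746)
= 3.14
v' = -5.58*e1 + 3.14*e2


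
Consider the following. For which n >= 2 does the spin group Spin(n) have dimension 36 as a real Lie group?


dim Spin(n) = dim so(n) = n(n-1)/2.
Solve n(n-1)/2 = 36, i.e. n^2 - n - 72 = 0.
Discriminant = 1 + 8*36 = 289
n = (1 + sqrt(289))/2 = (1 + 17)/2 = 9


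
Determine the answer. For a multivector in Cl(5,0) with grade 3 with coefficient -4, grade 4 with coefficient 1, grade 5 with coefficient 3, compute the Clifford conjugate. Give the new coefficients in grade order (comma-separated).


Clifford conjugate sign for grade k: (-1)^(k(k+1)/2)
Grade 3: (-1)^(3*4/2) = (-1)^6 = 1, coeff -4 -> -4
Grade 4: (-1)^(4*5/2) = (-1)^10 = 1, coeff 1 -> 1
Grade 5: (-1)^(5*6/2) = (-1)^15 = -1, coeff 3 -> -3
Conjugated coefficients: -4, 1, -3


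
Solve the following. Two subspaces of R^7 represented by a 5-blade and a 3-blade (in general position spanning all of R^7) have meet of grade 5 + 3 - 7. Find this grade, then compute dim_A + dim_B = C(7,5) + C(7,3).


Meet grade = grade(A) + grade(B) - n
= 5 + 3 - 7 = 1
C(7,5) = 21
C(7,3) = 35
dim_A + dim_B = 21 + 35 = 56


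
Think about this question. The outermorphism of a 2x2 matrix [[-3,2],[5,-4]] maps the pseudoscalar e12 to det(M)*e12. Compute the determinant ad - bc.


The outermorphism of a linear map f sends e1^e2 to f(e1)^f(e2).
f(e1) = -3*e1 + 5*e2
f(e2) = 2*e1 - 4*e2
f(e1) ^ f(e2) = (-3*e1 + 5*e2) ^ (2*e1 - 4*e2)
= (-3)*(-4)*e12 + 5*2*e21
= (12 - 10)*e12
= 2*e12
Coefficient = 2


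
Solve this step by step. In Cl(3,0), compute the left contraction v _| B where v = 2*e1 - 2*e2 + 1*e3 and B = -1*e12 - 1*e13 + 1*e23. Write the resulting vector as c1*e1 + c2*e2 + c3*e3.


Left contraction v _| B = <vB>_1 (grade-1 part of the geometric product vB).
Using e1_|e12 = e2, e2_|e12 = -e1, e1_|e13 = e3, e3_|e13 = -e1, e2_|e23 = e3, e3_|e23 = -e2:
e1 coeff: -v2*b12 - v3*b13 = -(-2)*(-1) - (1)*(-1) = -1
e2 coeff: v1*b12 - v3*b23 = (2)*(-1) - (1)*(1) = -3
e3 coeff: v1*b13 + v2*b23 = (2)*(-1) + (-2)*(1) = -4
v _| B = -1*e1 - 3*e2 - 4*e3


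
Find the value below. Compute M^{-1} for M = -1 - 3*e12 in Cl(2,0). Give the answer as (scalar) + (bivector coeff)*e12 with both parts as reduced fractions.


M = -1 - 3*e12, where e12^2 = -1.
Since M commutes with its reverse ~M = a - b*e12, M * ~M = a^2 - b^2*e12^2 = a^2 + b^2.
So M^{-1} = ~M / (a^2 + b^2) = (a - b*e12)/(a^2 + b^2).
a^2 + b^2 = 1 + 9 = 10
Scalar part = -1/10 = -1/10
Bivector coeff = 3/10 = 3/10
M^{-1} = -1/10 + 3/10*e12


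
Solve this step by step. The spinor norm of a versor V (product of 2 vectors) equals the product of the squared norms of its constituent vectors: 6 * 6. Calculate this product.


Spinor norm N(V) = |v1|^2 * |v2|^2 * ... * |v2|^2
= 6 * 6
Running product: 6, 36
N(V) = 36


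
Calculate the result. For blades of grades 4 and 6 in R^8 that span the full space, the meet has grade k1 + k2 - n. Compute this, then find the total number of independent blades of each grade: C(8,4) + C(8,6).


Meet grade = grade(A) + grade(B) - n
= 4 + 6 - 8 = 2
C(8,4) = 70
C(8,6) = 28
dim_A + dim_B = 70 + 28 = 98


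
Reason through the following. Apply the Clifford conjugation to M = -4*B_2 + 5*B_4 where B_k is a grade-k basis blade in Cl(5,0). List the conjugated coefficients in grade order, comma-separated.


Clifford conjugate sign for grade k: (-1)^(k(k+1)/2)
Grade 2: (-1)^(2*3/2) = (-1)^3 = -1, coeff -4 -> 4
Grade 4: (-1)^(4*5/2) = (-1)^10 = 1, coeff 5 -> 5
Conjugated coefficients: 4, 5


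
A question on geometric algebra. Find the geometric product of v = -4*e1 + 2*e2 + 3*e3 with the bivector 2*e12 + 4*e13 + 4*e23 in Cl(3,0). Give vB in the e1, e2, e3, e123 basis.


vB has grade-1 (vector) and grade-3 (trivector) parts: vB = (v _| B) + (v ^ B).
Vector part <vB>_1:
  e1: -v2*b12 - v3*b13 = -(2)*(2) - (3)*(4) = -16
  e2: v1*b12 - v3*b23 = (-4)*(2) - (3)*(4) = -20
  e3: v1*b13 + v2*b23 = (-4)*(4) + (2)*(4) = -8
Trivector part <vB>_3:
  e123: v1*b23 - v2*b13 + v3*b12 = (-4)*(4) - (2)*(4) + (3)*(2) = -18
vB = -16*e1 - 20*e2 - 8*e3 - 18*e123


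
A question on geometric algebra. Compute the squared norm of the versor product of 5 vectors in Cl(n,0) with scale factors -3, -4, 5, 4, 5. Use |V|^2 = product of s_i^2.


Each vector v_i has |v_i|^2 = s_i^2
Squared scales: (-3)^2 = 9, (-4)^2 = 16, 5^2 = 25, 4^2 = 16, 5^2 = 25
|V|^2 = 9 * 16 * 25 * 16 * 25
= 1440000


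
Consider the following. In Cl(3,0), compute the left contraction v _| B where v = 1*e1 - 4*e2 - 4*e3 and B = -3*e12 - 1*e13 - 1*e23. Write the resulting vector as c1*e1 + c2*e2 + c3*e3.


Left contraction v _| B = <vB>_1 (grade-1 part of the geometric product vB).
Using e1_|e12 = e2, e2_|e12 = -e1, e1_|e13 = e3, e3_|e13 = -e1, e2_|e23 = e3, e3_|e23 = -e2:
e1 coeff: -v2*b12 - v3*b13 = -(-4)*(-3) - (-4)*(-1) = -16
e2 coeff: v1*b12 - v3*b23 = (1)*(-3) - (-4)*(-1) = -7
e3 coeff: v1*b13 + v2*b23 = (1)*(-1) + (-4)*(-1) = 3
v _| B = -16*e1 - 7*e2 + 3*e3


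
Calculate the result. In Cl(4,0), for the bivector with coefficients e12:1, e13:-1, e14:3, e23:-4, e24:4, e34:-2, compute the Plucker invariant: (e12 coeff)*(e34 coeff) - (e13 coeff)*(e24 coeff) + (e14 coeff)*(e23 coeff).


Plucker relation: af - be + cd
a*f = 1*(-2) = -2
b*e = (-1)*4 = -4
c*d = 3*(-4) = -12
af - be + cd = -2 - (-4) + (-12)
= -10


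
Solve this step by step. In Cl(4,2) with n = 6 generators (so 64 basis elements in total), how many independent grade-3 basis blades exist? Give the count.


Number of grade-k basis blades in Cl(p,q) with n = p + q is C(n, k).
n = 4 + 2 = 6
C(6, 3) = 6! / (3! * 3!)
= 720 / (6 * 6)
= 20


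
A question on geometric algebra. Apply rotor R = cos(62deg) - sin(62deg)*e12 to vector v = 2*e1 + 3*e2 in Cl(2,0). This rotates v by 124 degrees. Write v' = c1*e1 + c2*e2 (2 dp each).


Rotor R = cos(62deg) - sin(62deg)*e12
Rotation angle theta = 2 * 62 = 124 degrees
v' = R*v*~R rotates v by theta.
cos(124deg) = -0.5592, sin(124deg) = 0.8290
v'_1 = 2*cos(124deg) - 3*sin(124deg)
= 2*(-0.5592) - 3*0.8290
= -3.61
v'_2 = 2*sin(124deg) + 3*cos(124deg)
= 2*0.8290 + 3*(-0.5592)
= -0.02
v' = -3.61*e1 - 0.02*e2


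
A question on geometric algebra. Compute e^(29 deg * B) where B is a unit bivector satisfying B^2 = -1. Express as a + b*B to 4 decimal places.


For a unit bivector B with B^2 = -1, the exponential series gives
e^(theta*B) = cos(theta) + sin(theta)*B (the GA analogue of Euler's formula).
theta = 29 degrees = 0.506145 rad
cos(29 deg) = 0.8746
sin(29 deg) = 0.4848
exp(theta*B) = 0.8746 + 0.4848*B


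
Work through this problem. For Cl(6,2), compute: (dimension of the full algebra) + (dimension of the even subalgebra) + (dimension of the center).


n = 6 + 2 = 8
Total dim = 2^8 = 256
Even subalgebra dim = 2^7 = 128
n is even, so center dim = 1
Sum = 256 + 128 + 1 = 385


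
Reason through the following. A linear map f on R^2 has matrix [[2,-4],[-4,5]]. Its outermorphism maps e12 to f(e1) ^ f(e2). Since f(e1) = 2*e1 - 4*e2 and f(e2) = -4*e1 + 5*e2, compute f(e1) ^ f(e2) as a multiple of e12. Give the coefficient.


The outermorphism of a linear map f sends e1^e2 to f(e1)^f(e2).
f(e1) = 2*e1 - 4*e2
f(e2) = -4*e1 + 5*e2
f(e1) ^ f(e2) = (2*e1 - 4*e2) ^ (-4*e1 + 5*e2)
= 2*5*e12 + (-4)*(-4)*e21
= (10 - 16)*e12
= -6*e12
Coefficient = -6


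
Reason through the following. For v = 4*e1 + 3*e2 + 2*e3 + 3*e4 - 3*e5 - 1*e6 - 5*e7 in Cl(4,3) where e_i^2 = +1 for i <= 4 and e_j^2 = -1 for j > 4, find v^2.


v^2 = sum of c_i^2 * e_i^2
Positive signature terms (e_i^2 = +1): 4^2 + 3^2 + 2^2 + 3^2 = 38
Negative signature terms (e_j^2 = -1): (-3)^2 + (-1)^2 + (-5)^2 = 35
v^2 = 38 - 35 = 3


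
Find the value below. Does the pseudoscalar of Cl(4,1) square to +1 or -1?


The pseudoscalar I = e1...e_n (product of all n generators) of Cl(p,q) satisfies I^2 = (-1)^(q + n(n-1)/2).
p = 4, q = 1, n = p + q = 5
n(n-1)/2 = 5 * 4 / 2 = 10
Exponent = q + n(n-1)/2 = 1 + 10 = 11
I^2 = (-1)^11 = -1


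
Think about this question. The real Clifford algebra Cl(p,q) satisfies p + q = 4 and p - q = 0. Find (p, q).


We need p + q = 4 and p - q = 0.
Adding: 2p = 4 + 0 = 4, so p = 2.
Then q = 4 - 2 = 2.
(p, q) = (2, 2)


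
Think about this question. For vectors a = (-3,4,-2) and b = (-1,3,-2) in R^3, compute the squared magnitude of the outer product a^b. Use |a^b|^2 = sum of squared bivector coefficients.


a wedge b = (a1*b2 - a2*b1)*e12 + (a1*b3 - a3*b1)*e13 + (a2*b3 - a3*b2)*e23
e12 coeff: (-3)*3 - 4*(-1) = -9 - (-4) = -5
e13 coeff: (-3)*(-2) - (-2)*(-1) = 6 - 2 = 4
e23 coeff: 4*(-2) - (-2)*3 = -8 - (-6) = -2
|a wedge b|^2 = (-5)^2 + 4^2 + (-2)^2
= 25 + 16 + 4
= 45


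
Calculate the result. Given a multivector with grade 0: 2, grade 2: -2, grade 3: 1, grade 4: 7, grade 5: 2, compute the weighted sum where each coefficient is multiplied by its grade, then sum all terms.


Grade-weighted sum = sum of grade_k * coefficient_k
0*2 = 0
2*(-2) = -4
3*1 = 3
4*7 = 28
5*2 = 10
Total = 0 + (-4) + 3 + 28 + 10 = 37
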